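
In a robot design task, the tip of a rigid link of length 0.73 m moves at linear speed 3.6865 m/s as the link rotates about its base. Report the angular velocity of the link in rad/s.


omega = v / L = 3.6865 / 0.73 = 5.0500

5.0500 rad/s


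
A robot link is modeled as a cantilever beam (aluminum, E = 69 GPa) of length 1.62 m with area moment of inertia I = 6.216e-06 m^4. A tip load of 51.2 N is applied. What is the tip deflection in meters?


delta = F*L^3/(3*E*I) = 51.2*1.62^3/(3*6.900e+10*6.216e-06)
      = 217.6782336/1286712 = 1.6917e-04

1.6917e-04 m


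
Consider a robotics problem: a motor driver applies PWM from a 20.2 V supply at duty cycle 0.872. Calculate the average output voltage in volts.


V_avg = V_supply * D = 20.2*0.872 = 17.6144

17.6144 V


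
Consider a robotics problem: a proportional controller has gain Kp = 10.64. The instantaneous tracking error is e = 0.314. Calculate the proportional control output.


u_P = Kp * e = 10.64 * 0.314 = 3.3410

3.3410


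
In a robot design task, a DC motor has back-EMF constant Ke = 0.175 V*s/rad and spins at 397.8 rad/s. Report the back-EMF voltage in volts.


V_emf = Ke * omega = 0.175*397.8 = 69.6150

69.6150 V


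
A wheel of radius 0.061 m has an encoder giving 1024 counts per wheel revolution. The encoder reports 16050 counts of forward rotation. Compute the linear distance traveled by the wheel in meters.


revs = 16050/1024 = 15.673828
d = revs * 2*pi*r = 15.673828 * 2*pi*0.061 = 6.0074

6.0074 m


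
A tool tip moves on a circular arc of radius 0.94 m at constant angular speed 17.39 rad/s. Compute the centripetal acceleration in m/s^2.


a_c = omega^2 * r = 17.39^2 * 0.94 = 284.2674

284.2674 m/s^2


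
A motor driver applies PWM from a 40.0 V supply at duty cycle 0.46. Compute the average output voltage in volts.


V_avg = V_supply * D = 40.0*0.46 = 18.4000

18.4000 V


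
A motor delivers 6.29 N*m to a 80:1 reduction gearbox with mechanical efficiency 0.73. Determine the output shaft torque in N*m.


tau_out = tau_in * N * eta = 6.29 * 80 * 0.73 = 367.3360

367.3360 N*m


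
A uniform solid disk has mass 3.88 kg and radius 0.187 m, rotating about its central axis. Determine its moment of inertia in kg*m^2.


I = (1/2)*m*R^2 = 0.5*3.88*0.187^2 = 0.0678

0.0678 kg*m^2


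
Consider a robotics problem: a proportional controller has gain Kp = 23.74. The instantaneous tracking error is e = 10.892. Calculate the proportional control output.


u_P = Kp * e = 23.74 * 10.892 = 258.5761

258.5761


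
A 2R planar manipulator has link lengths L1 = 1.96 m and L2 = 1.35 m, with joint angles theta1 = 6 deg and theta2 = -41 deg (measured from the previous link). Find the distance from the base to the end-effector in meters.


x = L1*cos(th1) + L2*cos(th1+th2) = 3.055118
y = L1*sin(th1) + L2*sin(th1+th2) = -0.569452
d = sqrt(x^2 + y^2) = sqrt(9.333746 + 0.324276) = 3.1077

3.1077 m


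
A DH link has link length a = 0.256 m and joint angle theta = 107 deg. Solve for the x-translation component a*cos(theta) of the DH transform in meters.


a*cos(theta) = 0.256*cos(107 deg) = -0.0748

-0.0748 m


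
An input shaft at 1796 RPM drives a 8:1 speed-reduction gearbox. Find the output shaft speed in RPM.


omega_out = omega_in / N = 1796 / 8 = 224.5000

224.5000 RPM


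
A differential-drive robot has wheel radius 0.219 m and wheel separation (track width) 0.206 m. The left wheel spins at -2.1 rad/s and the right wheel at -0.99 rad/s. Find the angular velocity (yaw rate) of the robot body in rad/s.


omega = r*(wR - wL)/L = 0.219*(-0.99 - (-2.1))/0.206 = 1.1800

1.1800 rad/s


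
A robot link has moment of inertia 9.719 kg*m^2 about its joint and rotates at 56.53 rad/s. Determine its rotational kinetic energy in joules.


KE = (1/2)*I*omega^2 = 0.5*9.719*56.53^2 = 15529.2170

15529.2170 J


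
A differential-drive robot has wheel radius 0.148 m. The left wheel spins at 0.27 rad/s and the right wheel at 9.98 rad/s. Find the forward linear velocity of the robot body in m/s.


v = r*(wR + wL)/2 = 0.148*(9.98 + 0.27)/2 = 0.7585

0.7585 m/s


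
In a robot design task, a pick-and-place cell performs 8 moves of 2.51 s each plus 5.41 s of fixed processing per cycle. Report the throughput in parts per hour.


T_cycle = 8*2.51 + 5.41 = 25.4900 s
rate = 3600/T = 141.2319

141.2319 parts/hour


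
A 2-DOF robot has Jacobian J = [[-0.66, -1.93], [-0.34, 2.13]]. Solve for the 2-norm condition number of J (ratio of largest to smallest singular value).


JJ^T eigenvalues: trace(JJ^T) = 8.8130, det(JJ^T) = det(J)^2 = 4.25184400
s_max^2 = (8.8130 + sqrt(60.66159300))/2 = 8.30077763
s_min^2 = (8.8130 - sqrt(60.66159300))/2 = 0.51222237
kappa = s_max/s_min = sqrt(8.30077763/0.51222237) = 4.0256

4.0256


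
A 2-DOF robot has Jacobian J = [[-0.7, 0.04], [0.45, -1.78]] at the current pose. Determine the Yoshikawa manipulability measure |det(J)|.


det(J) = -0.7*-1.78 - (0.04)*(0.45) = 1.2280
|det(J)| = 1.2280

1.2280


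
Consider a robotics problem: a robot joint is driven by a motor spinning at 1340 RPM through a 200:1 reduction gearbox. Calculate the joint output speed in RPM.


omega_joint = omega_motor / N = 1340 / 200 = 6.7000

6.7000 RPM


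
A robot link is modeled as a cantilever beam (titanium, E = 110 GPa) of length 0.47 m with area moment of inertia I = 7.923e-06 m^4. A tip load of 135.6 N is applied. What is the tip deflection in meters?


delta = F*L^3/(3*E*I) = 135.6*0.47^3/(3*1.100e+11*7.923e-06)
      = 14.0783988/2614590 = 5.3846e-06

5.3846e-06 m


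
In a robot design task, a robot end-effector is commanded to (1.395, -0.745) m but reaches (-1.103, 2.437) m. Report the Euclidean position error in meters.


dx = -1.103 - (1.395) = -2.4980, dy = 2.437 - (-0.745) = 3.1820
err = sqrt(6.240004 + 10.125124) = 4.0454

4.0454 m


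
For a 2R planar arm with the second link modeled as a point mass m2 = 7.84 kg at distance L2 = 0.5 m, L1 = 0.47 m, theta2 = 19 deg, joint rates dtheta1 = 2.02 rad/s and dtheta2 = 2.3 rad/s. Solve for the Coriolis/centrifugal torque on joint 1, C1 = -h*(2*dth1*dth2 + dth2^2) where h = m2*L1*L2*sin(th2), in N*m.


h = m2*L1*L2*sin(th2) = 7.84*0.47*0.5*sin(19 deg) = 0.599827
C1 = -h*(2*2.02*2.3 + 2.3^2) = -0.599827*14.5820 = -8.7467

-8.7467 N*m


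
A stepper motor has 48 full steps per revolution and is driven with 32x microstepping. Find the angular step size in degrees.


step = 360/(48*32) = 360/1536 = 0.2344

0.2344 degrees


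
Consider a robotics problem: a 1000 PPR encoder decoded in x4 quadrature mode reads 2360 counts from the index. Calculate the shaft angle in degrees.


angle = counts * 360 / (PPR*4) = 2360 * 360 / 4000 = 212.4000

212.4000 degrees


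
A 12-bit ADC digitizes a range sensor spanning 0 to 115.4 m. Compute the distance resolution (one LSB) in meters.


res = range / 2^n = 115.4/2^12 = 115.4/4096 = 0.0282

0.0282 m


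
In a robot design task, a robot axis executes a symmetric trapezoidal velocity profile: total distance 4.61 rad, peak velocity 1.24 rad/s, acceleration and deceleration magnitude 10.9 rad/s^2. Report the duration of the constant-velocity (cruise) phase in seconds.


t_acc = v/a = 0.113761 s, d_acc = v^2/(2a) = 0.070532 rad each
d_cruise = 4.61 - 2*0.070532 = 4.468936 rad
t_cruise = d_cruise/v = 4.468936/1.24 = 3.6040

3.6040 s


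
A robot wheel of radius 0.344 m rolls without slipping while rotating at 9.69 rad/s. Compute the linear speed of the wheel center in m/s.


v = omega * r = 9.69 * 0.344 = 3.3334

3.3334 m/s


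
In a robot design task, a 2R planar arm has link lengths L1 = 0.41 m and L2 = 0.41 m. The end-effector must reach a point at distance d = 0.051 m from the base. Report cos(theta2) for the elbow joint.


cos(th2) = (d^2 - L1^2 - L2^2)/(2*L1*L2) = (0.051^2 - 0.41^2 - 0.41^2)/(2*0.41*0.41) = -0.9923

-0.9923


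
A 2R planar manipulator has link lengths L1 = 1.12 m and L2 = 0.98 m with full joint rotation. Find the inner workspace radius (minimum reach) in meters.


r_min = |L1 - L2| = |1.12 - 0.98| = 0.1400

0.1400 m


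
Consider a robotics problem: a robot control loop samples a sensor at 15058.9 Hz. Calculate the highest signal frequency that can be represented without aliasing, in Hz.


f_max = f_s/2 = 15058.9/2 = 7529.4500

7529.4500 Hz


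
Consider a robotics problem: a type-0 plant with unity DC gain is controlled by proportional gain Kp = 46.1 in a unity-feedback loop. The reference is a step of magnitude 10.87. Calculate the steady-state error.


e_ss = R/(1 + Kp) = 10.87/(1 + 46.1) = 10.87/47.1000 = 0.2308

0.2308


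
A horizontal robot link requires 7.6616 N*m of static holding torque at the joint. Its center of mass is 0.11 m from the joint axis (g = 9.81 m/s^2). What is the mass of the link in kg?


m = tau / (g*L) = 7.6616 / (9.81 * 0.11) = 7.1000

7.1000 kg


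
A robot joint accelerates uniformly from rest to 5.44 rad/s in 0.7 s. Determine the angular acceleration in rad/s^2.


alpha = delta_omega / t = 5.44 / 0.7 = 7.7714

7.7714 rad/s^2


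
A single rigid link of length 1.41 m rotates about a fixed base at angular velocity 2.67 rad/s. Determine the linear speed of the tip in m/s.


v = L*omega = 1.41 * 2.67 = 3.7647

3.7647 m/s


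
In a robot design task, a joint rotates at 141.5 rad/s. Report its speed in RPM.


RPM = 141.5 * 60/(2*pi) = 1351.2255

1351.2255 RPM


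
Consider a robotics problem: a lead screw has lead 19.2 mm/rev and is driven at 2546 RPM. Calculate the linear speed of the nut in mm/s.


v = lead * (RPM/60) = 19.2*2546/60 = 814.7200

814.7200 mm/s


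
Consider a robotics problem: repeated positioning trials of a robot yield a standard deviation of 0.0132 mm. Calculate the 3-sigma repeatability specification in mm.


repeatability = 3*sigma = 3*0.0132 = 0.0396

0.0396 mm


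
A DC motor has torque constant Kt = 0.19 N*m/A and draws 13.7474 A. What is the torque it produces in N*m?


tau = Kt * I = 0.19*13.7474 = 2.6120

2.6120 N*m


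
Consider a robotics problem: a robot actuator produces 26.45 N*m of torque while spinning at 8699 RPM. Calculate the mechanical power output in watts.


omega = 8699 * 2*pi/60 = 910.957150 rad/s
P = tau * omega = 26.45 * 910.957150 = 24094.8166

24094.8166 W


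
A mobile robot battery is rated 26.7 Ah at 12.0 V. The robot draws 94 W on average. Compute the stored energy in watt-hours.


E = capacity * V = 26.7*12.0 = 320.4000

320.4000 Wh


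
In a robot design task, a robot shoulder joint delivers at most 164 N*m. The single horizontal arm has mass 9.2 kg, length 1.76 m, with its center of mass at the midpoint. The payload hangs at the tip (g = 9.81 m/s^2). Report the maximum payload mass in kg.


tau_arm = m_arm*g*(L/2) = 9.2*9.81*1.76/2 = 79.4218 N*m
tau_payload = tau_max - tau_arm = 164 - 79.4218 = 84.5782
m_payload = tau_payload / (g*L) = 84.5782 / (9.81*1.76) = 4.8987

4.8987 kg


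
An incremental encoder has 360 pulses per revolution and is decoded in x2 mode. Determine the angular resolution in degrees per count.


resolution = 360 / (PPR * 2) = 360 / 720 = 0.5000

0.5000 degrees


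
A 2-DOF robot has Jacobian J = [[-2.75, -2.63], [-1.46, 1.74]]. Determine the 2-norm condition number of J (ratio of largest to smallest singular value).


JJ^T eigenvalues: trace(JJ^T) = 19.6386, det(JJ^T) = det(J)^2 = 74.38717504
s_max^2 = (19.6386 + sqrt(88.12590980))/2 = 14.51307007
s_min^2 = (19.6386 - sqrt(88.12590980))/2 = 5.12552993
kappa = s_max/s_min = sqrt(14.51307007/5.12552993) = 1.6827

1.6827


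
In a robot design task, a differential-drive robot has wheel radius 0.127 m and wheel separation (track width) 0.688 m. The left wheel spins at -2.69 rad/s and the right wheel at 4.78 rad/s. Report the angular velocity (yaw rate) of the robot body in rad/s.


omega = r*(wR - wL)/L = 0.127*(4.78 - (-2.69))/0.688 = 1.3789

1.3789 rad/s


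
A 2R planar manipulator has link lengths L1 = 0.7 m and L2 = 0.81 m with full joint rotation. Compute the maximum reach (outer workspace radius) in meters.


r_max = L1 + L2 = 0.7 + 0.81 = 1.5100

1.5100 m


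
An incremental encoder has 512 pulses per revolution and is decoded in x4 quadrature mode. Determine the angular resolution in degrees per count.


resolution = 360 / (PPR * 4) = 360 / 2048 = 0.1758

0.1758 degrees


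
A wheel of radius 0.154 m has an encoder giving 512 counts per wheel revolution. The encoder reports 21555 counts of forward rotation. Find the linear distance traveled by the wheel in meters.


revs = 21555/512 = 42.099609
d = revs * 2*pi*r = 42.099609 * 2*pi*0.154 = 40.7360

40.7360 m


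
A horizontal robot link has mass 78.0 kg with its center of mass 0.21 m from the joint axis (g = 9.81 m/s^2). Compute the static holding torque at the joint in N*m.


tau = m*g*L = 78.0 * 9.81 * 0.21 = 160.6878

160.6878 N*m


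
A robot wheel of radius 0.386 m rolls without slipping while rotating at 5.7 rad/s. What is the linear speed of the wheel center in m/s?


v = omega * r = 5.7 * 0.386 = 2.2002

2.2002 m/s


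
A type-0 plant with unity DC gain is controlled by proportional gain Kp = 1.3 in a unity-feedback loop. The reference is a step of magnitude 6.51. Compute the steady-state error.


e_ss = R/(1 + Kp) = 6.51/(1 + 1.3) = 6.51/2.3000 = 2.8304

2.8304


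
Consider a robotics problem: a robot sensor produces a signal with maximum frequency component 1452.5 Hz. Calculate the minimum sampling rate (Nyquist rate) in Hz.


f_s,min = 2*f_max = 2*1452.5 = 2905.0000

2905.0000 Hz


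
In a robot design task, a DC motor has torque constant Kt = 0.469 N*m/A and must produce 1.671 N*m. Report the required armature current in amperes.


I = tau / Kt = 1.671/0.469 = 3.5629

3.5629 A


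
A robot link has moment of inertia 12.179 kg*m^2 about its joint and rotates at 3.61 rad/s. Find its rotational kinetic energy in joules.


KE = (1/2)*I*omega^2 = 0.5*12.179*3.61^2 = 79.3590

79.3590 J


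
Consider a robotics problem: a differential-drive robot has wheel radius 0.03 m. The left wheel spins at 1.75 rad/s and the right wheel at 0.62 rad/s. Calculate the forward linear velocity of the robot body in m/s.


v = r*(wR + wL)/2 = 0.03*(0.62 + 1.75)/2 = 0.0355

0.0355 m/s


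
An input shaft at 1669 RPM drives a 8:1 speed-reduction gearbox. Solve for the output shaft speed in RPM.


omega_out = omega_in / N = 1669 / 8 = 208.6250

208.6250 RPM


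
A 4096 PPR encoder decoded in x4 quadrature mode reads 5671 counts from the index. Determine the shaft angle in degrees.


angle = counts * 360 / (PPR*4) = 5671 * 360 / 16384 = 124.6069

124.6069 degrees


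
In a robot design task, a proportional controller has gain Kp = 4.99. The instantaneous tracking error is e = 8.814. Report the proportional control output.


u_P = Kp * e = 4.99 * 8.814 = 43.9819

43.9819


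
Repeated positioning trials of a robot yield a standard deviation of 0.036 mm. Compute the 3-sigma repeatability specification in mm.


repeatability = 3*sigma = 3*0.036 = 0.1080

0.1080 mm


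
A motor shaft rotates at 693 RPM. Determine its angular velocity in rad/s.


omega = 693 * 2*pi/60 = 72.5708

72.5708 rad/s


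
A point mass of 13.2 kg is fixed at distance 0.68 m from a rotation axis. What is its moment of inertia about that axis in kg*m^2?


I = m*r^2 = 13.2*0.68^2 = 6.1037

6.1037 kg*m^2


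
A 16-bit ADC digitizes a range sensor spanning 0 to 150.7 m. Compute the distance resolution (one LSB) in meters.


res = range / 2^n = 150.7/2^16 = 150.7/65536 = 0.0023

0.0023 m


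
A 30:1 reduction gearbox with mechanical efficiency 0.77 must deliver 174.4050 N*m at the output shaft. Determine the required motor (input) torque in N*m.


tau_in = tau_out / (N * eta) = 174.4050 / (30 * 0.77) = 7.5500

7.5500 N*m


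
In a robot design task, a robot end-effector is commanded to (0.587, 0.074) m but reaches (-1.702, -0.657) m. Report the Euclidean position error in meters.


dx = -1.702 - (0.587) = -2.2890, dy = -0.657 - (0.074) = -0.7310
err = sqrt(5.239521 + 0.534361) = 2.4029

2.4029 m


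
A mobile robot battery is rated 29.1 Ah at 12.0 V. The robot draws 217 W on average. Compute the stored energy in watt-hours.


E = capacity * V = 29.1*12.0 = 349.2000

349.2000 Wh


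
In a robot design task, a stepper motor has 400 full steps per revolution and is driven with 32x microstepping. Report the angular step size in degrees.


step = 360/(400*32) = 360/12800 = 0.0281

0.0281 degrees


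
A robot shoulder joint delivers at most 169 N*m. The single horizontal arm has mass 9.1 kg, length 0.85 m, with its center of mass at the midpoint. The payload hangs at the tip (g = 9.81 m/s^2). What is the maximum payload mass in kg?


tau_arm = m_arm*g*(L/2) = 9.1*9.81*0.85/2 = 37.9402 N*m
tau_payload = tau_max - tau_arm = 169 - 37.9402 = 131.0598
m_payload = tau_payload / (g*L) = 131.0598 / (9.81*0.85) = 15.7174

15.7174 kg


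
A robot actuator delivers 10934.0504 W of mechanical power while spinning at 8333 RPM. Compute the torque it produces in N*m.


omega = 8333 * 2*pi/60 = 872.629719 rad/s
tau = P / omega = 10934.0504 / 872.629719 = 12.5300

12.5300 N*m


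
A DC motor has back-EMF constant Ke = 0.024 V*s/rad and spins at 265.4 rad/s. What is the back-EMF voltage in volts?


V_emf = Ke * omega = 0.024*265.4 = 6.3696

6.3696 V


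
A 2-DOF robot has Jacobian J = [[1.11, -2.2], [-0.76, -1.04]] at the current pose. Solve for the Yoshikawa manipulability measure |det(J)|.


det(J) = 1.11*-1.04 - (-2.2)*(-0.76) = -2.8264
|det(J)| = 2.8264

2.8264


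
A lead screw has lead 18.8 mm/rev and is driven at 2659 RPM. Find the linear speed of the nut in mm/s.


v = lead * (RPM/60) = 18.8*2659/60 = 833.1533

833.1533 mm/s


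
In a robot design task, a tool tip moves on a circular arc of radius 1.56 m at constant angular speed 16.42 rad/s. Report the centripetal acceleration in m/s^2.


a_c = omega^2 * r = 16.42^2 * 1.56 = 420.6016

420.6016 m/s^2


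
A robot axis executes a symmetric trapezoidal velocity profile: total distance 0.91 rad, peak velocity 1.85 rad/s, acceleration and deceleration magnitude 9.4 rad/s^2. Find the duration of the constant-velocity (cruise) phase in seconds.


t_acc = v/a = 0.196809 s, d_acc = v^2/(2a) = 0.182048 rad each
d_cruise = 0.91 - 2*0.182048 = 0.545904 rad
t_cruise = d_cruise/v = 0.545904/1.85 = 0.2951

0.2951 s


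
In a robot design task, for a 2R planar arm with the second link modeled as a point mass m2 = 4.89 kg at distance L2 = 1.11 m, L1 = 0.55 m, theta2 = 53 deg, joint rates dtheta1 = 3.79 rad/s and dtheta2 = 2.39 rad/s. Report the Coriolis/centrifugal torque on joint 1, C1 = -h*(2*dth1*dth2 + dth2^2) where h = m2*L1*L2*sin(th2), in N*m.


h = m2*L1*L2*sin(th2) = 4.89*0.55*1.11*sin(53 deg) = 2.384203
C1 = -h*(2*3.79*2.39 + 2.39^2) = -2.384203*23.8283 = -56.8115

-56.8115 N*m


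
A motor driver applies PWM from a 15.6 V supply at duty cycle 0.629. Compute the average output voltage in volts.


V_avg = V_supply * D = 15.6*0.629 = 9.8124

9.8124 V


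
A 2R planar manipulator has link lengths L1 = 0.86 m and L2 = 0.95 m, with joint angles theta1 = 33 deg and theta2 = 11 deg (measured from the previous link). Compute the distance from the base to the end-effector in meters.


x = L1*cos(th1) + L2*cos(th1+th2) = 1.404629
y = L1*sin(th1) + L2*sin(th1+th2) = 1.128315
d = sqrt(x^2 + y^2) = sqrt(1.972983 + 1.273095) = 1.8017

1.8017 m


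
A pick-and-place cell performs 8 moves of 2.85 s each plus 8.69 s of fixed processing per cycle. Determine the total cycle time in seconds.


T = 8*2.85 + 8.69 = 31.4900

31.4900 s


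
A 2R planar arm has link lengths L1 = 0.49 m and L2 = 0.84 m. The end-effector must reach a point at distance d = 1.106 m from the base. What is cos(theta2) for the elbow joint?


cos(th2) = (d^2 - L1^2 - L2^2)/(2*L1*L2) = (1.106^2 - 0.49^2 - 0.84^2)/(2*0.49*0.84) = 0.3371

0.3371


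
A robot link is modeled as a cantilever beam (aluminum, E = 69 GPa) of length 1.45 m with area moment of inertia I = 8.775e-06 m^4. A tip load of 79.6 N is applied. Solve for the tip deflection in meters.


delta = F*L^3/(3*E*I) = 79.6*1.45^3/(3*6.900e+10*8.775e-06)
      = 242.67055/1816425 = 1.3360e-04

1.3360e-04 m


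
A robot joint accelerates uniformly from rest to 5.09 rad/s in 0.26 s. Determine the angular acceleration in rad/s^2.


alpha = delta_omega / t = 5.09 / 0.26 = 19.5769

19.5769 rad/s^2


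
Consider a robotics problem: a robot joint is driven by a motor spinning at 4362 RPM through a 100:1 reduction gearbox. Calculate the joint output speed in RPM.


omega_joint = omega_motor / N = 4362 / 100 = 43.6200

43.6200 RPM


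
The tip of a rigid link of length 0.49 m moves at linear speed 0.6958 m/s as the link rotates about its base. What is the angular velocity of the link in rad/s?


omega = v / L = 0.6958 / 0.49 = 1.4200

1.4200 rad/s


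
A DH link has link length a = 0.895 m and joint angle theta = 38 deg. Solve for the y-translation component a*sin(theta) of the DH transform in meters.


a*sin(theta) = 0.895*sin(38 deg) = 0.5510

0.5510 m


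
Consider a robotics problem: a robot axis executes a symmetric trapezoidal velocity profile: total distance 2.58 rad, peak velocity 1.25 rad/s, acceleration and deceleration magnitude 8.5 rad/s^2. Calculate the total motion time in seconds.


t_acc = v/a = 1.25/8.5 = 0.147059 s
d_acc = v^2/(2a) = 0.091912 rad (each ramp)
d_cruise = 2.58 - 2*0.091912 = 2.396176 rad
t_cruise = 2.396176/1.25 = 1.916941 s
t_total = 2*0.147059 + 1.916941 = 2.2111

2.2111 s


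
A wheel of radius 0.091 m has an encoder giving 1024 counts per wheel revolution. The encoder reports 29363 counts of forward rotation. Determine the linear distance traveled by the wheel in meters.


revs = 29363/1024 = 28.674805
d = revs * 2*pi*r = 28.674805 * 2*pi*0.091 = 16.3954

16.3954 m


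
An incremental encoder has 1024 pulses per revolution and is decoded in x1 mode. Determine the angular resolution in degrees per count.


resolution = 360 / (PPR * 1) = 360 / 1024 = 0.3516

0.3516 degrees


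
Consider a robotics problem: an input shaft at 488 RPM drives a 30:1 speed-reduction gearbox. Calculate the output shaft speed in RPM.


omega_out = omega_in / N = 488 / 30 = 16.2667

16.2667 RPM


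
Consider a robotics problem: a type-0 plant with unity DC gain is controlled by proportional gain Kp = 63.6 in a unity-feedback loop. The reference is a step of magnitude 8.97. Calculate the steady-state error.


e_ss = R/(1 + Kp) = 8.97/(1 + 63.6) = 8.97/64.6000 = 0.1389

0.1389


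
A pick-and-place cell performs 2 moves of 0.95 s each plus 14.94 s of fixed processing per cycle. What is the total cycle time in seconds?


T = 2*0.95 + 14.94 = 16.8400

16.8400 s


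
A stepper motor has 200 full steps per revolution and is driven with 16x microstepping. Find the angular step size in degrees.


step = 360/(200*16) = 360/3200 = 0.1125

0.1125 degrees


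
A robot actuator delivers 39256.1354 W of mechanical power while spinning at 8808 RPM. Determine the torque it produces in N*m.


omega = 8808 * 2*pi/60 = 922.371603 rad/s
tau = P / omega = 39256.1354 / 922.371603 = 42.5600

42.5600 N*m


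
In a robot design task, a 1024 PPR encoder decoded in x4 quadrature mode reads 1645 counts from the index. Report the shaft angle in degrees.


angle = counts * 360 / (PPR*4) = 1645 * 360 / 4096 = 144.5801

144.5801 degrees


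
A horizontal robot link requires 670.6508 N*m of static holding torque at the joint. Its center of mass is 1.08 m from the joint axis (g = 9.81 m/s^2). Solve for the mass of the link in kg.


m = tau / (g*L) = 670.6508 / (9.81 * 1.08) = 63.3000

63.3000 kg


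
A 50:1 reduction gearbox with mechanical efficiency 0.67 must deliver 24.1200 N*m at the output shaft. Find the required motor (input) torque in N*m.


tau_in = tau_out / (N * eta) = 24.1200 / (50 * 0.67) = 0.7200

0.7200 N*m


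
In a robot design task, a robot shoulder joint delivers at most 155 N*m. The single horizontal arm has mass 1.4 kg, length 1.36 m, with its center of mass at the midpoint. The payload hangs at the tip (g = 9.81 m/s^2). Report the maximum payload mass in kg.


tau_arm = m_arm*g*(L/2) = 1.4*9.81*1.36/2 = 9.3391 N*m
tau_payload = tau_max - tau_arm = 155 - 9.3391 = 145.6609
m_payload = tau_payload / (g*L) = 145.6609 / (9.81*1.36) = 10.9178

10.9178 kg


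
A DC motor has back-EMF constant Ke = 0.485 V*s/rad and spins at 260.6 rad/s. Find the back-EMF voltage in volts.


V_emf = Ke * omega = 0.485*260.6 = 126.3910

126.3910 V


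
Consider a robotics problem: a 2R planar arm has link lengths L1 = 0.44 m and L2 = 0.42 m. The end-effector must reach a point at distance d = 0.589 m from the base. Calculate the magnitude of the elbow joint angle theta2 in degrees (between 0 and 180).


cos(th2) = (d^2 - L1^2 - L2^2)/(2*L1*L2) = (0.589^2 - 0.44^2 - 0.42^2)/(2*0.44*0.42) = -0.06244318
th2 = acos(-0.06244318) = 93.5801 deg

93.5801 degrees


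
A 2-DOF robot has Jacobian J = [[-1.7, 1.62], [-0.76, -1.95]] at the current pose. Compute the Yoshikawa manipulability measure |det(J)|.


det(J) = -1.7*-1.95 - (1.62)*(-0.76) = 4.5462
|det(J)| = 4.5462

4.5462


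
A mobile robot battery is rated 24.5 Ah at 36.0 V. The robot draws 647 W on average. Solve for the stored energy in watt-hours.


E = capacity * V = 24.5*36.0 = 882.0000

882.0000 Wh


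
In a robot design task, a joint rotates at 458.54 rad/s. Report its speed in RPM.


RPM = 458.54 * 60/(2*pi) = 4378.7345

4378.7345 RPM


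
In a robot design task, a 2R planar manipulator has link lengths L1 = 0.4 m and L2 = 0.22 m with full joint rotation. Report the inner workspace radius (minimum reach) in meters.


r_min = |L1 - L2| = |0.4 - 0.22| = 0.1800

0.1800 m


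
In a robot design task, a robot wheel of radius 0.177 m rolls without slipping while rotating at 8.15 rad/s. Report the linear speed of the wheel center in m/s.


v = omega * r = 8.15 * 0.177 = 1.4425

1.4425 m/s


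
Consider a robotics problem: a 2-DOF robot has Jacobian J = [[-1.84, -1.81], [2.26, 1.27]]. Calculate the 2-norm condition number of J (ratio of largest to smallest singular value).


JJ^T eigenvalues: trace(JJ^T) = 13.3822, det(JJ^T) = det(J)^2 = 3.07581444
s_max^2 = (13.3822 + sqrt(166.78001908))/2 = 13.14826693
s_min^2 = (13.3822 - sqrt(166.78001908))/2 = 0.23393307
kappa = s_max/s_min = sqrt(13.14826693/0.23393307) = 7.4970

7.4970


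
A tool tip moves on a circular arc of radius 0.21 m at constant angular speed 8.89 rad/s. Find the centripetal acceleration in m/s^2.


a_c = omega^2 * r = 8.89^2 * 0.21 = 16.5967

16.5967 m/s^2


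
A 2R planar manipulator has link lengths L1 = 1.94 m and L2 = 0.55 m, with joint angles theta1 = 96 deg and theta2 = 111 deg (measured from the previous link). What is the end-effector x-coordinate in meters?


x = L1*cos(th1) + L2*cos(th1+th2) = 1.94*cos(96 deg) + 0.55*cos(207 deg) = -0.6928

-0.6928 m


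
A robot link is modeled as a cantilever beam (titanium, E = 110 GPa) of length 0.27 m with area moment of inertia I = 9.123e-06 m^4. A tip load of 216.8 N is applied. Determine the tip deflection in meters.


delta = F*L^3/(3*E*I) = 216.8*0.27^3/(3*1.100e+11*9.123e-06)
      = 4.2672744/3010590 = 1.4174e-06

1.4174e-06 m


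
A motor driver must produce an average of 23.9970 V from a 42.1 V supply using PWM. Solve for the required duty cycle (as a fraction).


D = V_avg/V_supply = 23.9970/42.1 = 0.5700

0.5700


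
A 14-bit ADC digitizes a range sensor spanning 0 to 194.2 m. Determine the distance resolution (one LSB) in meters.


res = range / 2^n = 194.2/2^14 = 194.2/16384 = 0.0119

0.0119 m


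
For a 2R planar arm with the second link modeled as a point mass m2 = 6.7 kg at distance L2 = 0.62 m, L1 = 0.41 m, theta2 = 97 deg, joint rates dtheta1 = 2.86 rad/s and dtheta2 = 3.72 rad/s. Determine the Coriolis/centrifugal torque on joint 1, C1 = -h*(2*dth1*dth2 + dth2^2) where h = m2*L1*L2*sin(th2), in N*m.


h = m2*L1*L2*sin(th2) = 6.7*0.41*0.62*sin(97 deg) = 1.690445
C1 = -h*(2*2.86*3.72 + 3.72^2) = -1.690445*35.1168 = -59.3630

-59.3630 N*m


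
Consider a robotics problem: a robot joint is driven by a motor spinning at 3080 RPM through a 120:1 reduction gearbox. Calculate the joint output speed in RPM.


omega_joint = omega_motor / N = 3080 / 120 = 25.6667

25.6667 RPM


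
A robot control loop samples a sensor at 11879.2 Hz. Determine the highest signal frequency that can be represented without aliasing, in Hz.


f_max = f_s/2 = 11879.2/2 = 5939.6000

5939.6000 Hz


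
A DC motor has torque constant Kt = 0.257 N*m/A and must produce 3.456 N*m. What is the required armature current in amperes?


I = tau / Kt = 3.456/0.257 = 13.4475

13.4475 A


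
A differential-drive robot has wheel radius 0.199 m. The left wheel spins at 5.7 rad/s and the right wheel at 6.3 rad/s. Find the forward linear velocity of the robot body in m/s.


v = r*(wR + wL)/2 = 0.199*(6.3 + 5.7)/2 = 1.1940

1.1940 m/s


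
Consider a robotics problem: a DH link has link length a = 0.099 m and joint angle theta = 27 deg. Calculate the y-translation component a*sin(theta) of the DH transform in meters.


a*sin(theta) = 0.099*sin(27 deg) = 0.0449

0.0449 m


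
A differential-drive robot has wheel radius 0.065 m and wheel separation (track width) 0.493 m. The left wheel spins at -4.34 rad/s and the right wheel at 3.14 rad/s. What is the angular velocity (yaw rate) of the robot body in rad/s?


omega = r*(wR - wL)/L = 0.065*(3.14 - (-4.34))/0.493 = 0.9862

0.9862 rad/s


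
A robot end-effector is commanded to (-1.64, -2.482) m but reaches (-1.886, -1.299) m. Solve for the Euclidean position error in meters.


dx = -1.886 - (-1.64) = -0.2460, dy = -1.299 - (-2.482) = 1.1830
err = sqrt(0.060516 + 1.399489) = 1.2083

1.2083 m


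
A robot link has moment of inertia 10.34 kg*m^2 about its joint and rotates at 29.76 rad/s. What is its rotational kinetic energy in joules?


KE = (1/2)*I*omega^2 = 0.5*10.34*29.76^2 = 4578.8498

4578.8498 J


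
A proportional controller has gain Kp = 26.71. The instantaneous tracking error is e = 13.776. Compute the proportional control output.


u_P = Kp * e = 26.71 * 13.776 = 367.9570

367.9570


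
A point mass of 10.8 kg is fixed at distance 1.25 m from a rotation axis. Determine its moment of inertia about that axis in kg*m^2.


I = m*r^2 = 10.8*1.25^2 = 16.8750

16.8750 kg*m^2


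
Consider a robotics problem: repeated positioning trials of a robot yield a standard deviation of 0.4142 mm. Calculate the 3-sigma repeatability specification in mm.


repeatability = 3*sigma = 3*0.4142 = 1.2426

1.2426 mm


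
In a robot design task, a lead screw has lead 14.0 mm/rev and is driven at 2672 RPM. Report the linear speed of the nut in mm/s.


v = lead * (RPM/60) = 14.0*2672/60 = 623.4667

623.4667 mm/s


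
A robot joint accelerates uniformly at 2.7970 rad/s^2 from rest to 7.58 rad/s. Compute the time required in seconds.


t = delta_omega / alpha = 7.58 / 2.7970 = 2.7100

2.7100 s


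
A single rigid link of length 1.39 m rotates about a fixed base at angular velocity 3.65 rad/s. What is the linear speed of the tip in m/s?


v = L*omega = 1.39 * 3.65 = 5.0735

5.0735 m/s


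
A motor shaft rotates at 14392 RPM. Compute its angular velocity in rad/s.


omega = 14392 * 2*pi/60 = 1507.1267

1507.1267 rad/s


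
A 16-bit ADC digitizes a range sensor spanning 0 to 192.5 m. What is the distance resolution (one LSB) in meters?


res = range / 2^n = 192.5/2^16 = 192.5/65536 = 0.0029

0.0029 m


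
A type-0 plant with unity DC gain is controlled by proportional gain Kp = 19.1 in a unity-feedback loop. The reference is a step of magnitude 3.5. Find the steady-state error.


e_ss = R/(1 + Kp) = 3.5/(1 + 19.1) = 3.5/20.1000 = 0.1741

0.1741


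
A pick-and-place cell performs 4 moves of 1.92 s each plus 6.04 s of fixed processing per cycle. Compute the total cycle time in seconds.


T = 4*1.92 + 6.04 = 13.7200

13.7200 s


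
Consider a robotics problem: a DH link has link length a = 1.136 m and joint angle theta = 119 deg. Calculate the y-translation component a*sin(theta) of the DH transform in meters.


a*sin(theta) = 1.136*sin(119 deg) = 0.9936

0.9936 m


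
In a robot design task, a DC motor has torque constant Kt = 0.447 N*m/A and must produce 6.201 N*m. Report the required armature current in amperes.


I = tau / Kt = 6.201/0.447 = 13.8725

13.8725 A


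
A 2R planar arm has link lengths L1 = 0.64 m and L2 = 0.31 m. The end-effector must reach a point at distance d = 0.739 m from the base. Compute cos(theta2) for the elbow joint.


cos(th2) = (d^2 - L1^2 - L2^2)/(2*L1*L2) = (0.739^2 - 0.64^2 - 0.31^2)/(2*0.64*0.31) = 0.1019

0.1019


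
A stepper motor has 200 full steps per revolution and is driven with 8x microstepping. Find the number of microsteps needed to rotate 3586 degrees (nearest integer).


step_size = 360/(200*8) = 360/1600 = 0.225000 deg
n = 3586/(360/1600) = 3586*1600/360 = 15937.7778 -> 15938

15938 steps


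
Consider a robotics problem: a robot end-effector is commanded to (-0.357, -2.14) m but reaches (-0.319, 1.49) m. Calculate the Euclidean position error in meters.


dx = -0.319 - (-0.357) = 0.0380, dy = 1.49 - (-2.14) = 3.6300
err = sqrt(0.001444 + 13.176900) = 3.6302

3.6302 m


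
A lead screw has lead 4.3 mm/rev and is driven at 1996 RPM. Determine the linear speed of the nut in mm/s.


v = lead * (RPM/60) = 4.3*1996/60 = 143.0467

143.0467 mm/s


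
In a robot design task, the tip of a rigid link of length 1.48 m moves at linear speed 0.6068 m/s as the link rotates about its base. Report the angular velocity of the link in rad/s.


omega = v / L = 0.6068 / 1.48 = 0.4100

0.4100 rad/s


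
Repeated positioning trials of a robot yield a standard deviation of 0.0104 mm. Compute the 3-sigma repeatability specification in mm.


repeatability = 3*sigma = 3*0.0104 = 0.0312

0.0312 mm


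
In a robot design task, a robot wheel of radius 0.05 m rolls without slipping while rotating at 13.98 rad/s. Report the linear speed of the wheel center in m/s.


v = omega * r = 13.98 * 0.05 = 0.6990

0.6990 m/s


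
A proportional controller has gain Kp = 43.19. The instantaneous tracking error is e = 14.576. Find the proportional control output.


u_P = Kp * e = 43.19 * 14.576 = 629.5374

629.5374


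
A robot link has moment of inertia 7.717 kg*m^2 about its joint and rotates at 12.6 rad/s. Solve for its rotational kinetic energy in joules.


KE = (1/2)*I*omega^2 = 0.5*7.717*12.6^2 = 612.5755

612.5755 J


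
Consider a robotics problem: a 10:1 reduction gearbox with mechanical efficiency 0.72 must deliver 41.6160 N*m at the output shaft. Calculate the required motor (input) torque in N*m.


tau_in = tau_out / (N * eta) = 41.6160 / (10 * 0.72) = 5.7800

5.7800 N*m


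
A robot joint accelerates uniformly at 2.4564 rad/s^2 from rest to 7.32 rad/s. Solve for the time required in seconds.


t = delta_omega / alpha = 7.32 / 2.4564 = 2.9800

2.9800 s


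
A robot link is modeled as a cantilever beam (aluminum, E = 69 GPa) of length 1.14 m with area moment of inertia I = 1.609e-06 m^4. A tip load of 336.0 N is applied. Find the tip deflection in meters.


delta = F*L^3/(3*E*I) = 336.0*1.14^3/(3*6.900e+10*1.609e-06)
      = 497.798784/333063 = 0.0015

0.0015 m


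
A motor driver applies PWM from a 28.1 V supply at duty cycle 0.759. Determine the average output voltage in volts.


V_avg = V_supply * D = 28.1*0.759 = 21.3279

21.3279 V


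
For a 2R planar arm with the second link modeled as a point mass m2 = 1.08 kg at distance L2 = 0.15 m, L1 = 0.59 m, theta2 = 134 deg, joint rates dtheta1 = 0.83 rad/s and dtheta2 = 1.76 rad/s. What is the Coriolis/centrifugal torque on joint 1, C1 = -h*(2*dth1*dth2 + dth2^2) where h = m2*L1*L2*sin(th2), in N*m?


h = m2*L1*L2*sin(th2) = 1.08*0.59*0.15*sin(134 deg) = 0.068754
C1 = -h*(2*0.83*1.76 + 1.76^2) = -0.068754*6.0192 = -0.4138

-0.4138 N*m


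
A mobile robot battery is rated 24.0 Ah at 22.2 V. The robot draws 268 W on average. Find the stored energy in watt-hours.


E = capacity * V = 24.0*22.2 = 532.8000

532.8000 Wh


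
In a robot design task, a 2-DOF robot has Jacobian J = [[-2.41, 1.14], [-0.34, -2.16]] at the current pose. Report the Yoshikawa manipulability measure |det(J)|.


det(J) = -2.41*-2.16 - (1.14)*(-0.34) = 5.5932
|det(J)| = 5.5932

5.5932


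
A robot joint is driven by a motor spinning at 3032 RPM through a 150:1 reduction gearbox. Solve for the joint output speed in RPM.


omega_joint = omega_motor / N = 3032 / 150 = 20.2133

20.2133 RPM


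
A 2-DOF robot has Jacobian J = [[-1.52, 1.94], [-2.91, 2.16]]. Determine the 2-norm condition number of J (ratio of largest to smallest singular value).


JJ^T eigenvalues: trace(JJ^T) = 19.2077, det(JJ^T) = det(J)^2 = 5.57998884
s_max^2 = (19.2077 + sqrt(346.61578393))/2 = 18.91266013
s_min^2 = (19.2077 - sqrt(346.61578393))/2 = 0.29503987
kappa = s_max/s_min = sqrt(18.91266013/0.29503987) = 8.0064

8.0064


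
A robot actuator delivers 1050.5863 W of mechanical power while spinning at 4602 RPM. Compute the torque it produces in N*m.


omega = 4602 * 2*pi/60 = 481.920313 rad/s
tau = P / omega = 1050.5863 / 481.920313 = 2.1800

2.1800 N*m


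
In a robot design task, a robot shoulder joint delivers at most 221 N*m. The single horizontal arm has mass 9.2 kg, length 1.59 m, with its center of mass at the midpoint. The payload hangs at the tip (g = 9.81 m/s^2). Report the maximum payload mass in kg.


tau_arm = m_arm*g*(L/2) = 9.2*9.81*1.59/2 = 71.7503 N*m
tau_payload = tau_max - tau_arm = 221 - 71.7503 = 149.2497
m_payload = tau_payload / (g*L) = 149.2497 / (9.81*1.59) = 9.5686

9.5686 kg


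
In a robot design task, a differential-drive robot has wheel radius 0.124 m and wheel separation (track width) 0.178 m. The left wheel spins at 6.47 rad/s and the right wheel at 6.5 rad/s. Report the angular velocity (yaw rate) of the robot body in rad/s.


omega = r*(wR - wL)/L = 0.124*(6.5 - (6.47))/0.178 = 0.0209

0.0209 rad/s


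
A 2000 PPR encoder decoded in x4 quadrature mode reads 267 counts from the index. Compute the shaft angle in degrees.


angle = counts * 360 / (PPR*4) = 267 * 360 / 8000 = 12.0150

12.0150 degrees


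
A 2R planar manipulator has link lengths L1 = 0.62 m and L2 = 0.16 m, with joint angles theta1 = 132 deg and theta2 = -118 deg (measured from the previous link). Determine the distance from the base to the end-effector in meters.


x = L1*cos(th1) + L2*cos(th1+th2) = -0.259614
y = L1*sin(th1) + L2*sin(th1+th2) = 0.499457
d = sqrt(x^2 + y^2) = sqrt(0.067399 + 0.249457) = 0.5629

0.5629 m


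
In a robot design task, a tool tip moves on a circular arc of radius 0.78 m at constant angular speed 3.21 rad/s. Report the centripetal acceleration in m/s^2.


a_c = omega^2 * r = 3.21^2 * 0.78 = 8.0372

8.0372 m/s^2


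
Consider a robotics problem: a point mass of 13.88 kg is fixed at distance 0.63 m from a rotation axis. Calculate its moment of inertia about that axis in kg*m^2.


I = m*r^2 = 13.88*0.63^2 = 5.5090

5.5090 kg*m^2


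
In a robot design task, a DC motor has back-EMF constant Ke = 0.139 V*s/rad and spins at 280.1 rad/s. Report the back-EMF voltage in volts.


V_emf = Ke * omega = 0.139*280.1 = 38.9339

38.9339 V


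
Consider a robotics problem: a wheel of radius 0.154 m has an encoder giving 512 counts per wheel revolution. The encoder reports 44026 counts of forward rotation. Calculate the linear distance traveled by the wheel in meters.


revs = 44026/512 = 85.988281
d = revs * 2*pi*r = 85.988281 * 2*pi*0.154 = 83.2032

83.2032 m
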